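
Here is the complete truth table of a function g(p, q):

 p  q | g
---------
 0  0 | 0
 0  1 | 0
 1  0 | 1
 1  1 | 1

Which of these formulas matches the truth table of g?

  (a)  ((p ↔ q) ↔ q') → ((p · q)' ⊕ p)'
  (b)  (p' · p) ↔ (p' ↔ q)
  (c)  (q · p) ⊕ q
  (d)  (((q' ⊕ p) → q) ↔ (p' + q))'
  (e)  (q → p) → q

a

(b): at (0,0) it gives 1, but g = 0 — eliminated.
(c): at (0,1) it gives 1, but g = 0 — eliminated.
(d): at (0,0) it gives 1, but g = 0 — eliminated.
(e): at (0,1) it gives 1, but g = 0 — eliminated.
Only (a) survives; checking it on all 4 rows confirms it matches g.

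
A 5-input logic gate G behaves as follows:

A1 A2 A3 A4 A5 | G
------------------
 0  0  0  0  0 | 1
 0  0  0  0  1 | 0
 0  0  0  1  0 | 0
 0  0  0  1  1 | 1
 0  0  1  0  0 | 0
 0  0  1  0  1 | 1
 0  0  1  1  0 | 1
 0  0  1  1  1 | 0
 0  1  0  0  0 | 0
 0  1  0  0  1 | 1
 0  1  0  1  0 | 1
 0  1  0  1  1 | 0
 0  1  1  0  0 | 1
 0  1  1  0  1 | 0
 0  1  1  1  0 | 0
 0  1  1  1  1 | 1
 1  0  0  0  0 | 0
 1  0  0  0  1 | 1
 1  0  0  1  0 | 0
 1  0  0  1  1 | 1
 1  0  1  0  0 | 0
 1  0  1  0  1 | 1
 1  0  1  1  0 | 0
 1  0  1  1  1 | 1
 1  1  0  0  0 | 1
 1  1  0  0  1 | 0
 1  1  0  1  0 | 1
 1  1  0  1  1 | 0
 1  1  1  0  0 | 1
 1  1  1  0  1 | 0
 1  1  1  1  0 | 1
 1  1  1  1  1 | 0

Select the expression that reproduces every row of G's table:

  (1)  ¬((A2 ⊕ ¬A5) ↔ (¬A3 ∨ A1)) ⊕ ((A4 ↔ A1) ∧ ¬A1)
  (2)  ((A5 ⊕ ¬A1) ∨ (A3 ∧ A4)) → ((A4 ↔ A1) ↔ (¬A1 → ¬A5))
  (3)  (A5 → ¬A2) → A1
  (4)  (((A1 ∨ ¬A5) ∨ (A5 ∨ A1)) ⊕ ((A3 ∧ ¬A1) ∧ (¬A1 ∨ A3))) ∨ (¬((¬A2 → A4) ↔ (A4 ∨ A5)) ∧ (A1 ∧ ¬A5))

(2) disagrees with G on (0,0,0,0,1) (formula → 1, table → 0); rule it out.
(3) disagrees with G on (0,0,0,0,0) (formula → 0, table → 1); rule it out.
(4) disagrees with G on (0,0,0,0,1) (formula → 1, table → 0); rule it out.
(1) is the remaining candidate, and it agrees with G on all 32 inputs.

1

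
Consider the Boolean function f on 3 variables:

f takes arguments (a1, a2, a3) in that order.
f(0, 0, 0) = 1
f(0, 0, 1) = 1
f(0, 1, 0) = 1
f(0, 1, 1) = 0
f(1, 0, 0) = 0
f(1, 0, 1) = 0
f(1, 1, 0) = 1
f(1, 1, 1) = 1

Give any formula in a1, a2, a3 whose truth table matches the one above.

f(a1, a2, a3) = ((((a1' · a2) · a3) + ((a1 · a2') · a3')) + ((a1 · a2') · a3))'

There are just 3 zero rows: (0,1,1), (1,0,0), (1,0,1). Their minterms are ¬a1·a2·a3, a1·¬a2·¬a3, a1·¬a2·a3; the OR of those covers precisely the 0-outputs, and negating it yields f.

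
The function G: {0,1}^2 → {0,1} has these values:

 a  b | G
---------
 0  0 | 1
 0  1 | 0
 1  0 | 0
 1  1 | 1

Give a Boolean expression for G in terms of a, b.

The output is 1 exactly when an even number of inputs are 1 — the complement of 2-way XOR.

G(a, b) = (a ⊕ b)'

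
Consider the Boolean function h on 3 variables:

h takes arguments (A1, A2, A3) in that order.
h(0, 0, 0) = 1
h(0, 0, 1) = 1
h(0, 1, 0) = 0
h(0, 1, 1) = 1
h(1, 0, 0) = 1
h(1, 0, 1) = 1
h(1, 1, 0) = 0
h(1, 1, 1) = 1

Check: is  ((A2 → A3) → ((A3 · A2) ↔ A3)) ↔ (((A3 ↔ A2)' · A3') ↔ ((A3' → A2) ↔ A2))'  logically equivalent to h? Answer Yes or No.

Yes

Test each input against both h and the formula:
  A1=0, A2=0, A3=0: formula gives 1, h = 1 ✓
  A1=0, A2=0, A3=1: formula gives 1, h = 1 ✓
  A1=0, A2=1, A3=0: formula gives 0, h = 0 ✓
  A1=0, A2=1, A3=1: formula gives 1, h = 1 ✓
  A1=1, A2=0, A3=0: formula gives 1, h = 1 ✓
  …and likewise for the remaining 3 rows.
Every row agrees, so the formula is equivalent.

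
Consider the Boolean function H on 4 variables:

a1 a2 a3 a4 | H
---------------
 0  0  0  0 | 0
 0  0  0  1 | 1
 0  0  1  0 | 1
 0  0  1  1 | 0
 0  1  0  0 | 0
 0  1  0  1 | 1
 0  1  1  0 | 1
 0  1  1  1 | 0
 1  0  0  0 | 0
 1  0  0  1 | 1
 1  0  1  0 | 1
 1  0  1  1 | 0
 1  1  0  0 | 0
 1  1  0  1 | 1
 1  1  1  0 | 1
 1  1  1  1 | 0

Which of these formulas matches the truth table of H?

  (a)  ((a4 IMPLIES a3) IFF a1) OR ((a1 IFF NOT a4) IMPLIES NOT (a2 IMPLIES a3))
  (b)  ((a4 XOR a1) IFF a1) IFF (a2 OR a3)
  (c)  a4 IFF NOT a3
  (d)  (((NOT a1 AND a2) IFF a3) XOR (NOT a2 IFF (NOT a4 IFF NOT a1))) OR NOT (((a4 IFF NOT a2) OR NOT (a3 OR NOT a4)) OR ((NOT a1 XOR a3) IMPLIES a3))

c

(a) fails at (0,0,0,0): the formula yields 1, H is 0.
(b) fails at (0,1,0,0): the formula yields 1, H is 0.
(d) fails at (0,0,0,0): the formula yields 1, H is 0.
That leaves (c). Evaluating it on every row reproduces the table of H exactly.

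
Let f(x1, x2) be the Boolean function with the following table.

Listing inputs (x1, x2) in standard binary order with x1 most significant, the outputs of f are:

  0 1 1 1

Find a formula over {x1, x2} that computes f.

f(x1, x2) = x1 ∨ x2

The output is 1 whenever at least one input is 1 — the OR of all inputs.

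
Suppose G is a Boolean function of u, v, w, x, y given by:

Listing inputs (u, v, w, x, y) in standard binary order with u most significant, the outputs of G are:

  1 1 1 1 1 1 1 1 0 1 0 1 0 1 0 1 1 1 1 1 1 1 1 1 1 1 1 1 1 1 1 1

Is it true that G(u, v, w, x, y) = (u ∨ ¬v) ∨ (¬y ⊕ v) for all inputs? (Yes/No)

Yes

Test each input against both G and the formula:
  u=0, v=0, w=0, x=0, y=0: formula gives 1, G = 1 ✓
  u=0, v=0, w=0, x=0, y=1: formula gives 1, G = 1 ✓
  u=0, v=0, w=0, x=1, y=0: formula gives 1, G = 1 ✓
  u=0, v=0, w=0, x=1, y=1: formula gives 1, G = 1 ✓
  …and likewise for the remaining 28 rows.
All 32 rows match — the expression computes G exactly.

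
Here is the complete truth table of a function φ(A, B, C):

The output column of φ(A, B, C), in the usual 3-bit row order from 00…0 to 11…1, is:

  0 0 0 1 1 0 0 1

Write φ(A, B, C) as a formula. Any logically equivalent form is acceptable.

φ=1 on 3 inputs: (0,1,1), (1,0,0), (1,1,1). Reading each as a conjunction of literals (¬A·B·C, A·¬B·¬C, A·B·C) and taking the OR gives the canonical DNF.

φ(A, B, C) = (((not A and B) and C) or ((A and not B) and not C)) or ((A and B) and C)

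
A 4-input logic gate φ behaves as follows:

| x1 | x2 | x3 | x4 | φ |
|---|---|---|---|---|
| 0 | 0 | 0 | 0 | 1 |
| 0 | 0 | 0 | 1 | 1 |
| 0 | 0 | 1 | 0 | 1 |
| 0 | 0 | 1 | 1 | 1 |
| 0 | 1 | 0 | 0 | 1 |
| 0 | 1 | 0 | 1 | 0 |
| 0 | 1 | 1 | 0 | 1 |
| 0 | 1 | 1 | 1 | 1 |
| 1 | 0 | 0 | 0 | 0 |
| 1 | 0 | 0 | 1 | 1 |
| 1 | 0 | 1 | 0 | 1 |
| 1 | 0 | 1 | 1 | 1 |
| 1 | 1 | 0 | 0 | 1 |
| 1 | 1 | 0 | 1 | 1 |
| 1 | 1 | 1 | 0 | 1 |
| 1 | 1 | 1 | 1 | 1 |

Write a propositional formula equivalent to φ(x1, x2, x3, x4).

The 0-rows are (0,1,0,1), (1,0,0,0). Take each as a conjunction (¬x1·x2·¬x3·x4, x1·¬x2·¬x3·¬x4), form their disjunction, and complement — that gives a formula that is 1 everywhere φ is.

φ(x1, x2, x3, x4) = ¬((((¬x1 ∧ x2) ∧ ¬x3) ∧ x4) ∨ (((x1 ∧ ¬x2) ∧ ¬x3) ∧ ¬x4))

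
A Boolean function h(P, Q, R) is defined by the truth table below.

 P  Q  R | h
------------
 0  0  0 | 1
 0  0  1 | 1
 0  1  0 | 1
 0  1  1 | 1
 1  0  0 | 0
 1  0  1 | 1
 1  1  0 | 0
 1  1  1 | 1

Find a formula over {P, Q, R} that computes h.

h(P, Q, R) = ¬(((P ∧ ¬Q) ∧ ¬R) ∨ ((P ∧ Q) ∧ ¬R))

There are just 2 zero rows: (1,0,0), (1,1,0). Their minterms are P·¬Q·¬R, P·Q·¬R; the OR of those covers precisely the 0-outputs, and negating it yields h.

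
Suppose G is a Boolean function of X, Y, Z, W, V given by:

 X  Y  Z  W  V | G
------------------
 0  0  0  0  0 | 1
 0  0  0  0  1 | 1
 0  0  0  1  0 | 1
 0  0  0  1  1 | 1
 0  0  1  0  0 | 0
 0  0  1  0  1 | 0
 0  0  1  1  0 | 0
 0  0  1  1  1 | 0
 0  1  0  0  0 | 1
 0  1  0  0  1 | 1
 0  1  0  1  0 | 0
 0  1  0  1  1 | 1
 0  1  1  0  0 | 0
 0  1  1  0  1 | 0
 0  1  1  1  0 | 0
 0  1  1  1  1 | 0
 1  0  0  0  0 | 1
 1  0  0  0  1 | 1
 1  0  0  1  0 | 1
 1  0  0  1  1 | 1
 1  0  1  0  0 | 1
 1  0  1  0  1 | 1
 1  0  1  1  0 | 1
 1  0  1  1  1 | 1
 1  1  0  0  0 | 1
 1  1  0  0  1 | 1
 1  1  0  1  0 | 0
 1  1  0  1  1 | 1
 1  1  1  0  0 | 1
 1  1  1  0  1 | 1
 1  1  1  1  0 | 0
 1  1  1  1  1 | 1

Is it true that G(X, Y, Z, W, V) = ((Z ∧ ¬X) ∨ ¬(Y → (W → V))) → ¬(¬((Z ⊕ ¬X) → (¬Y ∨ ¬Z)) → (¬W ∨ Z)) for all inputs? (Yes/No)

Yes

Check the formula against G row by row:
  X=0, Y=0, Z=0, W=0, V=0: formula gives 1, G = 1 ✓
  X=0, Y=0, Z=0, W=0, V=1: formula gives 1, G = 1 ✓
  X=0, Y=0, Z=0, W=1, V=0: formula gives 1, G = 1 ✓
  X=0, Y=0, Z=0, W=1, V=1: formula gives 1, G = 1 ✓
  … (the remaining 28 rows also agree.)
All 32 rows match — the expression computes G exactly.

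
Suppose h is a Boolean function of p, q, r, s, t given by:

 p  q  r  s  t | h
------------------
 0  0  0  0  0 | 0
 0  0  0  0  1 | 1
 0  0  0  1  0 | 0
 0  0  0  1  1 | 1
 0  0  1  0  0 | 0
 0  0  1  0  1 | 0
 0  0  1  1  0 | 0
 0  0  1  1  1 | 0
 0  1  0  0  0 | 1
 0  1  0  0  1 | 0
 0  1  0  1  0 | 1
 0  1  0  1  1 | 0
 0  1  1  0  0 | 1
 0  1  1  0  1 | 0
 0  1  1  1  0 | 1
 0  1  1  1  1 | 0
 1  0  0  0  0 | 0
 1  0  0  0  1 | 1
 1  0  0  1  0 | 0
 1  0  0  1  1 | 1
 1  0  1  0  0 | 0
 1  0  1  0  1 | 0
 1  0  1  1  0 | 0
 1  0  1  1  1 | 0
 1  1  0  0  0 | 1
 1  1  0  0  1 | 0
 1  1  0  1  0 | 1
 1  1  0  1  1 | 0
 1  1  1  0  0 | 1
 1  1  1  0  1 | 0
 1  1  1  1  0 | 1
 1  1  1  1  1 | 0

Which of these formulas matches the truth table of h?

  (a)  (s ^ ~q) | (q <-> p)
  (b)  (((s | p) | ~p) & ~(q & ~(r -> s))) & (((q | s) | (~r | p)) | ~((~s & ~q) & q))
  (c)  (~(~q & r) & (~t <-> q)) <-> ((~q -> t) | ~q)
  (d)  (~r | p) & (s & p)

c

(a) disagrees with h on (0,0,0,0,0) (formula → 1, table → 0); rule it out.
(b) disagrees with h on (0,0,0,0,0) (formula → 1, table → 0); rule it out.
(d) disagrees with h on (0,0,0,0,1) (formula → 0, table → 1); rule it out.
(c) is the remaining candidate, and it agrees with h on all 32 inputs.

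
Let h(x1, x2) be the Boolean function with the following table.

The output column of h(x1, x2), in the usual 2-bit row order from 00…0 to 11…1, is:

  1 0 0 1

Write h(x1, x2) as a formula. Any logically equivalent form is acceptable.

h(x1, x2) = not (x1 xor x2)

The output is 1 exactly when an even number of inputs are 1 — the complement of 2-way XOR.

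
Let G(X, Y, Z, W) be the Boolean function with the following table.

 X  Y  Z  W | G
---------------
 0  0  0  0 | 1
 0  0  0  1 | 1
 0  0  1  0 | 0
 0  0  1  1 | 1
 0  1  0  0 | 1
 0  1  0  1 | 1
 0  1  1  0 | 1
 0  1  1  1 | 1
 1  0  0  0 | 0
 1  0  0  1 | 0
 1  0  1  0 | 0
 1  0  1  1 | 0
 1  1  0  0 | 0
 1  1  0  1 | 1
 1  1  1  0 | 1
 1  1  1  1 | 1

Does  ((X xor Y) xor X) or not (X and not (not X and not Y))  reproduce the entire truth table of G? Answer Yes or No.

No

Test each input against both G and the formula:
  X=0, Y=0, Z=0, W=0: formula gives 1, G = 1 ✓
  X=0, Y=0, Z=0, W=1: formula gives 1, G = 1 ✓
  X=0, Y=0, Z=1, W=0: formula gives 1, but G = 0 ✗
A single disagreement suffices: at (0,0,1,0) they differ, so the formula does not compute G.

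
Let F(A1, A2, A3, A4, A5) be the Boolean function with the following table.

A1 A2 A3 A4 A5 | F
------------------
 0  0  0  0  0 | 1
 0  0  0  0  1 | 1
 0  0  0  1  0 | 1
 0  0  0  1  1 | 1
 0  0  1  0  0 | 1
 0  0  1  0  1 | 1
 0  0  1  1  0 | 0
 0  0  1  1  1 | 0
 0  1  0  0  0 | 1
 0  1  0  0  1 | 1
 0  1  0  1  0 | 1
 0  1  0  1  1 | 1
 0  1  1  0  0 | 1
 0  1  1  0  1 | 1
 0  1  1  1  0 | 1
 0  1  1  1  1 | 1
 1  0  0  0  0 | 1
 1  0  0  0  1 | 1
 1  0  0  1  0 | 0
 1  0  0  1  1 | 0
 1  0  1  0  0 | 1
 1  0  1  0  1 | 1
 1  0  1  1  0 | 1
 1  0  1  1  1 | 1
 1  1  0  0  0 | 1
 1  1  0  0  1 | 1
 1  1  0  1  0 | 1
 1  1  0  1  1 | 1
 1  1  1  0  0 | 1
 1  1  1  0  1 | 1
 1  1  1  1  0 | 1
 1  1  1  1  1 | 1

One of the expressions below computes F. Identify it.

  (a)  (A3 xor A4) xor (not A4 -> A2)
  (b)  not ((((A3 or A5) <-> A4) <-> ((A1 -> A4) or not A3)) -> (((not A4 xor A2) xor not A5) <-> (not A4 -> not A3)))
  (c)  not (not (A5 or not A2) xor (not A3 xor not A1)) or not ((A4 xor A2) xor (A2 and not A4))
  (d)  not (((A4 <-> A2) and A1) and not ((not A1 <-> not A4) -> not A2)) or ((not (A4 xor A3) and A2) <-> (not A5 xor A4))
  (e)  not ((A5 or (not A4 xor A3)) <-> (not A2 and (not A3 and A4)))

c

(a) fails at (0,0,0,0,0): the formula yields 0, F is 1.
(b) fails at (0,0,0,0,1): the formula yields 0, F is 1.
(d) fails at (0,0,1,1,0): the formula yields 1, F is 0.
(e) fails at (0,0,0,1,1): the formula yields 0, F is 1.
That leaves (c). Evaluating it on every row reproduces the table of F exactly.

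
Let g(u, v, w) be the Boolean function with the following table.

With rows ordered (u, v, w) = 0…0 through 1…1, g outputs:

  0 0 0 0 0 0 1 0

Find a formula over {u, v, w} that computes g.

g(u, v, w) = (u & v) & ~w

Only row (1,1,0) gives 1. That row's minterm u·v·¬w is g directly.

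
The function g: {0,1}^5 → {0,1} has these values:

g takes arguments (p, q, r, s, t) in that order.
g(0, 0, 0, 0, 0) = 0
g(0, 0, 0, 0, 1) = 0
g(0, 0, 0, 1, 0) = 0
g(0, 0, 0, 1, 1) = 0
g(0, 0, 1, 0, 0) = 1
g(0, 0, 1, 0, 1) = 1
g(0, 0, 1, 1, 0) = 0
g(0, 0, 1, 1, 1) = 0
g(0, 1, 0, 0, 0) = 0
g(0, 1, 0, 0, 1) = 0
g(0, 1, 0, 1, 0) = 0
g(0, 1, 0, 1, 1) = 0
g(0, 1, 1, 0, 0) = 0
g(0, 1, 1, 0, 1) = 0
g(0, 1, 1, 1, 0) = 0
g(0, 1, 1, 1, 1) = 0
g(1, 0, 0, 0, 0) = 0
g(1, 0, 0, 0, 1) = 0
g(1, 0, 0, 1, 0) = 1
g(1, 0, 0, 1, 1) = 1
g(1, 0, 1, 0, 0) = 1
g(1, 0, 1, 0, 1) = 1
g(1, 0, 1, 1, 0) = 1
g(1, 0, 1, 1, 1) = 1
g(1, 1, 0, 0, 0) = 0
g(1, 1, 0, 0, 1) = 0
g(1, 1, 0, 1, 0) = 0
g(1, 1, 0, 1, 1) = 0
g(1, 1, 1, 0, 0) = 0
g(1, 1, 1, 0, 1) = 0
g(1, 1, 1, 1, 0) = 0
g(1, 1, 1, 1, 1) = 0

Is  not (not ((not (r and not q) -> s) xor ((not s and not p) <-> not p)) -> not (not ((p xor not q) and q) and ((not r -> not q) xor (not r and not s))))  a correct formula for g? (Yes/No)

Yes

Check the formula against g row by row:
  p=0, q=0, r=0, s=0, t=0: formula gives 0, g = 0 ✓
  p=0, q=0, r=0, s=0, t=1: formula gives 0, g = 0 ✓
  p=0, q=0, r=0, s=1, t=0: formula gives 0, g = 0 ✓
  p=0, q=0, r=0, s=1, t=1: formula gives 0, g = 0 ✓
  … (the remaining 28 rows also agree.)
All 32 rows match — the expression computes g exactly.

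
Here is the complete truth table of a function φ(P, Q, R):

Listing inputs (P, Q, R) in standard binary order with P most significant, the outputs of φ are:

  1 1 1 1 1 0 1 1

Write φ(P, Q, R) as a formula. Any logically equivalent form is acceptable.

φ is 0 on exactly one input, (1,0,1), whose minterm is P·¬Q·R. So φ is the negation of that single conjunction.

φ(P, Q, R) = NOT ((P AND NOT Q) AND R)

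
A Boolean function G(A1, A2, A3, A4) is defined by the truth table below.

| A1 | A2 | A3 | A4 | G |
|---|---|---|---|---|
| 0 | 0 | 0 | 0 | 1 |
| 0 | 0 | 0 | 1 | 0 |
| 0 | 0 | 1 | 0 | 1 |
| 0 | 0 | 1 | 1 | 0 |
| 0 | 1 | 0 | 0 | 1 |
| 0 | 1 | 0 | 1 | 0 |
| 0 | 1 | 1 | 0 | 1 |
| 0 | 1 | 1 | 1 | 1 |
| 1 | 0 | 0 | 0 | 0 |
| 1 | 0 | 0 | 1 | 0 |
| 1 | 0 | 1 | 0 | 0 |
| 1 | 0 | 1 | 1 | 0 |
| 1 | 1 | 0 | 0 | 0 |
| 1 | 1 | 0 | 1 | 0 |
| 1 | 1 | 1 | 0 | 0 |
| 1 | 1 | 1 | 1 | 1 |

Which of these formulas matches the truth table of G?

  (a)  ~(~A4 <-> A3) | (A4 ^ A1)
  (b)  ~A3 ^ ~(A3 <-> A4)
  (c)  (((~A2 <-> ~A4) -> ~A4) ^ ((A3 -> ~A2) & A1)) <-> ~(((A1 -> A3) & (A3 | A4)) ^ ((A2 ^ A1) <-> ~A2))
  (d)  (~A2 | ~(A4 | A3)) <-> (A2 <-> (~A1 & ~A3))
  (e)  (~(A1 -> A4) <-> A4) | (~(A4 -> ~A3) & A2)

(a) disagrees with G on (0,0,0,1) (formula → 1, table → 0); rule it out.
(b) disagrees with G on (0,1,1,1) (formula → 0, table → 1); rule it out.
(c) disagrees with G on (0,0,1,0) (formula → 0, table → 1); rule it out.
(d) disagrees with G on (0,0,0,0) (formula → 0, table → 1); rule it out.
Only (e) survives; checking it on all 16 rows confirms it matches G.

e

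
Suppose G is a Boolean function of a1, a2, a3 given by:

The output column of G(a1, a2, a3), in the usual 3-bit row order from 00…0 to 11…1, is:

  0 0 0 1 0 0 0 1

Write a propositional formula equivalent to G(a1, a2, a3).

G=1 on 2 inputs: (0,1,1), (1,1,1). Reading each as a conjunction of literals (¬a1·a2·a3, a1·a2·a3) and taking the OR gives the canonical DNF.

G(a1, a2, a3) = ((not a1 and a2) and a3) or ((a1 and a2) and a3)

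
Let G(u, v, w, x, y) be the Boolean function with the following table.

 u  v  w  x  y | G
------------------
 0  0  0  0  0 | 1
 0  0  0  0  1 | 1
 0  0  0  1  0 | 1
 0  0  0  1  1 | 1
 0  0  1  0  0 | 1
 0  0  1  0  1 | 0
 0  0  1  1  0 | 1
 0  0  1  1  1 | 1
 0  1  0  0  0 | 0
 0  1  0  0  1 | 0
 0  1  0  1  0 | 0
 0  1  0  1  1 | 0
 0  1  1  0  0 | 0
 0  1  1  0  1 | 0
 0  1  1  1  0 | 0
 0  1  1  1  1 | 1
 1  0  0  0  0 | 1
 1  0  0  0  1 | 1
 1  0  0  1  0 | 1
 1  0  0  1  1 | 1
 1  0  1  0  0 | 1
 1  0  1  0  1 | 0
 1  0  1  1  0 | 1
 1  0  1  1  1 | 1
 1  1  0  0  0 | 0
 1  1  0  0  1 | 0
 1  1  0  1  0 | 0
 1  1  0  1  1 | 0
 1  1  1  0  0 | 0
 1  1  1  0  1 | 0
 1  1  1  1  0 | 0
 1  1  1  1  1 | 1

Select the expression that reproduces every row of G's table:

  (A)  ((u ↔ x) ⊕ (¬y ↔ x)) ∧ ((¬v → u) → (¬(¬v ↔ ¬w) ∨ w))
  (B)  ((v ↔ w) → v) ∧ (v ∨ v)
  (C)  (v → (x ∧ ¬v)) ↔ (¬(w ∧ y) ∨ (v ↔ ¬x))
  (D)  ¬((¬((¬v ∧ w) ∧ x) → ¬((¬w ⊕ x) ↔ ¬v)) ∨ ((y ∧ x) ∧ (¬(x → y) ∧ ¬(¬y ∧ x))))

(A) fails at (0,0,0,0,1): the formula yields 0, G is 1.
(B) fails at (0,0,0,0,0): the formula yields 0, G is 1.
(D) fails at (0,0,0,1,0): the formula yields 0, G is 1.
Only (C) survives; checking it on all 32 rows confirms it matches G.

C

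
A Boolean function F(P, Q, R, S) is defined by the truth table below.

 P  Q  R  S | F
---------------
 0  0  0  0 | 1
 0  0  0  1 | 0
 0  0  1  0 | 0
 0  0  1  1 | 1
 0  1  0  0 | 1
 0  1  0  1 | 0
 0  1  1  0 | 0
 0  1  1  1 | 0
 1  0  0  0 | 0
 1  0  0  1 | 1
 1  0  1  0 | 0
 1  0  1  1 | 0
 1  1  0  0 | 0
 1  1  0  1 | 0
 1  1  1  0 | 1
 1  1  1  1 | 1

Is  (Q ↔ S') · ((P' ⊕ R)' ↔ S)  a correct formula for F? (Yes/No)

No

Check the formula against F row by row:
  P=0, Q=0, R=0, S=0: formula gives 0, but F = 1 ✗
Row (0,0,0,0) is a counterexample, so the formula is not equivalent to F.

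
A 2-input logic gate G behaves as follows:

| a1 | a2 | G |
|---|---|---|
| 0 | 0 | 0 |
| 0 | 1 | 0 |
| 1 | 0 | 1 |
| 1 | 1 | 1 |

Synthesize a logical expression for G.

G(a1, a2) = a1

The output simply equals a1.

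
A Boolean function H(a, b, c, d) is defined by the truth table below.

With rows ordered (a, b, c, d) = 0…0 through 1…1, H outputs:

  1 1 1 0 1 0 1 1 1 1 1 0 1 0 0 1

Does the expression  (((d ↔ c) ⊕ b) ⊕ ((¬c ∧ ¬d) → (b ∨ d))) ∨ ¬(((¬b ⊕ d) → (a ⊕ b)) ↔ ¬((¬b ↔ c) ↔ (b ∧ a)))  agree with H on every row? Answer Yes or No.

Yes

Check the formula against H row by row:
  a=0, b=0, c=0, d=0: formula gives 1, H = 1 ✓
  a=0, b=0, c=0, d=1: formula gives 1, H = 1 ✓
  a=0, b=0, c=1, d=0: formula gives 1, H = 1 ✓
  a=0, b=0, c=1, d=1: formula gives 0, H = 0 ✓
  … (the remaining 12 rows also agree.)
Every row agrees, so the formula is equivalent.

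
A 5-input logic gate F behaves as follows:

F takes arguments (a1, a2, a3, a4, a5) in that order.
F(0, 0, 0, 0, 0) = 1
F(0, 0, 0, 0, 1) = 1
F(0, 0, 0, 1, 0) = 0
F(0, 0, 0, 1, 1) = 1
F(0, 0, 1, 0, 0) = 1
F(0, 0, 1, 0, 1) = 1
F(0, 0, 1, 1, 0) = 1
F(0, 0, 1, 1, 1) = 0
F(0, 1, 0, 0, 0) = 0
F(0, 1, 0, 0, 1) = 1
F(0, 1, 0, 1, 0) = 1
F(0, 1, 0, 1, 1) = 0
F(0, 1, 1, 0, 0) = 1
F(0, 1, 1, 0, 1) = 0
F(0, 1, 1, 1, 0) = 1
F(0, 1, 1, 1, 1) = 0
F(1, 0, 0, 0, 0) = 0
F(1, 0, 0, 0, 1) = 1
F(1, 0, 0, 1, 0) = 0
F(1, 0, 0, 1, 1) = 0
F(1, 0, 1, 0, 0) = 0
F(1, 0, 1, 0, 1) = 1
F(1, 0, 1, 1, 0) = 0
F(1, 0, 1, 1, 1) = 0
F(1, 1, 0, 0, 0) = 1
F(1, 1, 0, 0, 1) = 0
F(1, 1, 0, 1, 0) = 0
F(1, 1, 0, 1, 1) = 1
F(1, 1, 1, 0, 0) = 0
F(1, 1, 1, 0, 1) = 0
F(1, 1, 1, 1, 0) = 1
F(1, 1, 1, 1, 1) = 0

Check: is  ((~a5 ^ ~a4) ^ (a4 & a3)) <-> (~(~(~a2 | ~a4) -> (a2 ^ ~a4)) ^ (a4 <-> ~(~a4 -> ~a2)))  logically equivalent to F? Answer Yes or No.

No

Evaluate ((~a5 ^ ~a4) ^ (a4 & a3)) <-> (~(~(~a2 | ~a4) -> (a2 ^ ~a4)) ^ (a4 <-> ~(~a4 -> ~a2))) on each row and compare to F:
  a1=0, a2=0, a3=0, a4=0, a5=0: formula gives 0, but F = 1 ✗
Row (0,0,0,0,0) is a counterexample, so the formula is not equivalent to F.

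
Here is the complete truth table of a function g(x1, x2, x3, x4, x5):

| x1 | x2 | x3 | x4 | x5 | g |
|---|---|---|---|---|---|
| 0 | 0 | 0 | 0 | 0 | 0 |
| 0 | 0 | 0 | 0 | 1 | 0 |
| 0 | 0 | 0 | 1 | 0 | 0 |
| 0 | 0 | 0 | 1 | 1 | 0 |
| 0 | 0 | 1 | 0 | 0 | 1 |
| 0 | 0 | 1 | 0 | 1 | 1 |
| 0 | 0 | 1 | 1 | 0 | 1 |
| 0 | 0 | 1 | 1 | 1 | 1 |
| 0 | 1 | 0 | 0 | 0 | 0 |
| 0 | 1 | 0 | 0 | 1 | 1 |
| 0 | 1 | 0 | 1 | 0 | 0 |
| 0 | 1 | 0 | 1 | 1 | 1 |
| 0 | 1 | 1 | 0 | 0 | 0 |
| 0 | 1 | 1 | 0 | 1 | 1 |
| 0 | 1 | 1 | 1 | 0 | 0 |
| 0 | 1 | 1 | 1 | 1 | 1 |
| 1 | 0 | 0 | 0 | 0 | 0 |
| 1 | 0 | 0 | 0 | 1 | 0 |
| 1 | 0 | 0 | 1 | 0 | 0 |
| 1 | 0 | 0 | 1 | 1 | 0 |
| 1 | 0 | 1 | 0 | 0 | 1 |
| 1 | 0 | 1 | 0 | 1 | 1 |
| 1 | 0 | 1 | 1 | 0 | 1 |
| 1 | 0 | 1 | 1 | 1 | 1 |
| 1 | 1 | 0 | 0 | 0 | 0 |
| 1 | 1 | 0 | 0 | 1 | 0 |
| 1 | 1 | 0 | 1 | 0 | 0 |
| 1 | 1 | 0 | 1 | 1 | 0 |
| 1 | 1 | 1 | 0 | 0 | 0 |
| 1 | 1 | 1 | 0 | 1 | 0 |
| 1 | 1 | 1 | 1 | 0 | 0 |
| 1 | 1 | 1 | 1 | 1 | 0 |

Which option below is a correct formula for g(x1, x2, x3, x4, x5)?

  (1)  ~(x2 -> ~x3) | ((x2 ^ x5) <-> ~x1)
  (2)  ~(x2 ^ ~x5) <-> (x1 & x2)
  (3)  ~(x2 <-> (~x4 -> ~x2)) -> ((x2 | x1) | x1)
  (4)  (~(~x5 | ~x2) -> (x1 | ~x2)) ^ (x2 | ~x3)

4

(1) fails at (0,0,0,0,1): the formula yields 1, g is 0.
(2) fails at (0,0,0,0,0): the formula yields 1, g is 0.
(3) fails at (0,0,1,0,0): the formula yields 0, g is 1.
(4) is the remaining candidate, and it agrees with g on all 32 inputs.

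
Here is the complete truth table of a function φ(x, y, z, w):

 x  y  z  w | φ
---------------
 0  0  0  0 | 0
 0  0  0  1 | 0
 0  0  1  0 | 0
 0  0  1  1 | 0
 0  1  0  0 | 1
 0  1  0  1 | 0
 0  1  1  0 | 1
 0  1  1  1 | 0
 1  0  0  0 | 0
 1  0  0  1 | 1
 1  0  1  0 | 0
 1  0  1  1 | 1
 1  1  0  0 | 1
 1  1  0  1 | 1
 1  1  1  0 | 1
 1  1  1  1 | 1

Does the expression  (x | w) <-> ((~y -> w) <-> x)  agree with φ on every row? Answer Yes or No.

Yes

Evaluate (x | w) <-> ((~y -> w) <-> x) on each row and compare to φ:
  x=0, y=0, z=0, w=0: formula gives 0, φ = 0 ✓
  x=0, y=0, z=0, w=1: formula gives 0, φ = 0 ✓
  x=0, y=0, z=1, w=0: formula gives 0, φ = 0 ✓
  x=0, y=0, z=1, w=1: formula gives 0, φ = 0 ✓
  … (the remaining 12 rows also agree.)
No disagreement on any input; they are logically equivalent.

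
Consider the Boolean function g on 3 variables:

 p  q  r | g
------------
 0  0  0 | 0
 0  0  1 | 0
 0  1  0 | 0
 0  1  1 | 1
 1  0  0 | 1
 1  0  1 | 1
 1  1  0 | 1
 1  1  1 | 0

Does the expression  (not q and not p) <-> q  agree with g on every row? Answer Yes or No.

Evaluate (not q and not p) <-> q on each row and compare to g:
  p=0, q=0, r=0: formula gives 0, g = 0 ✓
  p=0, q=0, r=1: formula gives 0, g = 0 ✓
  p=0, q=1, r=0: formula gives 0, g = 0 ✓
  p=0, q=1, r=1: formula gives 0, but g = 1 ✗
Since they disagree at (0,1,1), the expression is not a correct formula for g.

No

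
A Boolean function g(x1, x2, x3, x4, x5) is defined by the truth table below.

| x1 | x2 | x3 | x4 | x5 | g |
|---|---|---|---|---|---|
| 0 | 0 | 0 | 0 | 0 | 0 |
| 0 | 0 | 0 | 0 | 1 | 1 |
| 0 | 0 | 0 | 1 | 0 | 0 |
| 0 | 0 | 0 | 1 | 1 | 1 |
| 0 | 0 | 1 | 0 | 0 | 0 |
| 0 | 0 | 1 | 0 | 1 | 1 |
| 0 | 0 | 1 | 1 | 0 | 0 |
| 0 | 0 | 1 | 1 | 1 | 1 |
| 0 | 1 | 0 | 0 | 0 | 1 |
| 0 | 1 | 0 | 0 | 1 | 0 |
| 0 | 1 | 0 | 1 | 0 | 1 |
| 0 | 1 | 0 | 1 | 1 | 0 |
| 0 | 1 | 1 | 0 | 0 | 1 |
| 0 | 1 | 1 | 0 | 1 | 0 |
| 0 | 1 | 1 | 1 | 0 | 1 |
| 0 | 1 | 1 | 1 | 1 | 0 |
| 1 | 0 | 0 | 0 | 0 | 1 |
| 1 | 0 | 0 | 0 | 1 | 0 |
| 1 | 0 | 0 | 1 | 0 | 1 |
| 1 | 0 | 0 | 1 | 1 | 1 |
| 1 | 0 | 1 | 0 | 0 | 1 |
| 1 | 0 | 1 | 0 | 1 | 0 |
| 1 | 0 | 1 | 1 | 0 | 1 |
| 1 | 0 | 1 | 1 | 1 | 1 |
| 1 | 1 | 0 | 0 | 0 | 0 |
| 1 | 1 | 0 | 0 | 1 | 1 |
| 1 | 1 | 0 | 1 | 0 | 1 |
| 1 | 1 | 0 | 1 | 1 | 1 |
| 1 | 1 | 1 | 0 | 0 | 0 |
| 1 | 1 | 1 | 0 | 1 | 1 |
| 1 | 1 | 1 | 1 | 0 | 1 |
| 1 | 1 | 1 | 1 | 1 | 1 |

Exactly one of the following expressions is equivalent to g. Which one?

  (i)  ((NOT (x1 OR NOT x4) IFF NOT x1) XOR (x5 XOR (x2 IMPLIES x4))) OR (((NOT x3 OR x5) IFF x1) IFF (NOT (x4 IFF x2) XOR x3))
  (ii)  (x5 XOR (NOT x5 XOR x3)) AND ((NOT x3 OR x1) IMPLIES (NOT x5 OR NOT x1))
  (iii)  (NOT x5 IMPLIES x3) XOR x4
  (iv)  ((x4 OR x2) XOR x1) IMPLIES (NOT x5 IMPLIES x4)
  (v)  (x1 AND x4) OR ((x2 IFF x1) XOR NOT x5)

v

(i) fails at (0,0,0,0,0): the formula yields 1, g is 0.
(ii) fails at (0,0,0,0,0): the formula yields 1, g is 0.
(iii) fails at (0,0,0,1,0): the formula yields 1, g is 0.
(iv) fails at (0,0,0,0,0): the formula yields 1, g is 0.
(v) is the remaining candidate, and it agrees with g on all 32 inputs.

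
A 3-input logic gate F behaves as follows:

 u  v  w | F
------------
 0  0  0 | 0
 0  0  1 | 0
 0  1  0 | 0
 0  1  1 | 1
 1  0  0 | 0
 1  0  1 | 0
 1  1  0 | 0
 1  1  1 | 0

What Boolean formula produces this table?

F(u, v, w) = (not u and v) and w

Only row (0,1,1) gives 1. That row's minterm ¬u·v·w is F directly.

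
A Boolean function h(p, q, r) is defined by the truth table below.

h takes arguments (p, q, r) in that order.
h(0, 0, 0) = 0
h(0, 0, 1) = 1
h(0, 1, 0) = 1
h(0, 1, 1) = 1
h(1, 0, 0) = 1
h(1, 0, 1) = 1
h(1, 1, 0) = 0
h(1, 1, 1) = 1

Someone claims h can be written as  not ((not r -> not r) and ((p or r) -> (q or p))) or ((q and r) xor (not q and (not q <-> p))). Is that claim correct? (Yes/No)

No

Test each input against both h and the formula:
  p=0, q=0, r=0: formula gives 0, h = 0 ✓
  p=0, q=0, r=1: formula gives 1, h = 1 ✓
  p=0, q=1, r=0: formula gives 0, but h = 1 ✗
A single disagreement suffices: at (0,1,0) they differ, so the formula does not compute h.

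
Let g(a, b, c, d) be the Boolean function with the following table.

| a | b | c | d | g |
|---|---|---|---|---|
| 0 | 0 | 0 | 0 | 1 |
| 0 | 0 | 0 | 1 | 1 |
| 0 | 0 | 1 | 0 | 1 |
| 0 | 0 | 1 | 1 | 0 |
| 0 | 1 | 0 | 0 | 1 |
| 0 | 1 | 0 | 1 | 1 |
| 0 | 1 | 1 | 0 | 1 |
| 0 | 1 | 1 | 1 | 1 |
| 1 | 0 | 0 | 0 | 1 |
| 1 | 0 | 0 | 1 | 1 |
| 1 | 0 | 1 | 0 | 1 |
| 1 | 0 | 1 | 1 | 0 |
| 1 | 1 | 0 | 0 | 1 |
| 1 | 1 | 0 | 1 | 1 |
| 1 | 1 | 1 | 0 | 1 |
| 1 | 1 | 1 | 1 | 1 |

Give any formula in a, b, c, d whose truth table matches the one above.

g(a, b, c, d) = not ((((not a and not b) and c) and d) or (((a and not b) and c) and d))

There are just 2 zero rows: (0,0,1,1), (1,0,1,1). Their minterms are ¬a·¬b·c·d, a·¬b·c·d; the OR of those covers precisely the 0-outputs, and negating it yields g.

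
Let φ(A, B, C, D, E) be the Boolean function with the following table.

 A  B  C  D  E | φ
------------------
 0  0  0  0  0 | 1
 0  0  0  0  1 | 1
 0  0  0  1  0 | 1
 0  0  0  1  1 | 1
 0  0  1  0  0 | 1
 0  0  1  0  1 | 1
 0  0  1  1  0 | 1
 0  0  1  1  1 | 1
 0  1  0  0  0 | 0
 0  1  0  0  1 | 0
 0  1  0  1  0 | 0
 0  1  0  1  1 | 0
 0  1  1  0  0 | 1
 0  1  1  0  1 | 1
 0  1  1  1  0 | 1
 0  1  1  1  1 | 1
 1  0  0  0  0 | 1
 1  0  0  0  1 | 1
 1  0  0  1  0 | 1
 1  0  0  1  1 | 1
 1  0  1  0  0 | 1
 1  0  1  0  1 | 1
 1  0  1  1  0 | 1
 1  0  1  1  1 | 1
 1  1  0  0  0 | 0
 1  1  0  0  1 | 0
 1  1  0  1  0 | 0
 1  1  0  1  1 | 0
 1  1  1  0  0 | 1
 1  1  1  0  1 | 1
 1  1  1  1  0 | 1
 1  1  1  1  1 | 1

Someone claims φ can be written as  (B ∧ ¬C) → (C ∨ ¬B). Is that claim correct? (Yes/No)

Yes

Evaluate (B ∧ ¬C) → (C ∨ ¬B) on each row and compare to φ:
  A=0, B=0, C=0, D=0, E=0: formula gives 1, φ = 1 ✓
  A=0, B=0, C=0, D=0, E=1: formula gives 1, φ = 1 ✓
  A=0, B=0, C=0, D=1, E=0: formula gives 1, φ = 1 ✓
  A=0, B=0, C=0, D=1, E=1: formula gives 1, φ = 1 ✓
  …and likewise for the remaining 28 rows.
All 32 rows match — the expression computes φ exactly.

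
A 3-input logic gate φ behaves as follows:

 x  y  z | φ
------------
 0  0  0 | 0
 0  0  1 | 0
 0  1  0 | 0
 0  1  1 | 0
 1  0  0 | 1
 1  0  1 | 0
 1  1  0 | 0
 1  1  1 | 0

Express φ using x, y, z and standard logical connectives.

Only row (1,0,0) gives 1. That row's minterm x·¬y·¬z is φ directly.

φ(x, y, z) = (x & ~y) & ~z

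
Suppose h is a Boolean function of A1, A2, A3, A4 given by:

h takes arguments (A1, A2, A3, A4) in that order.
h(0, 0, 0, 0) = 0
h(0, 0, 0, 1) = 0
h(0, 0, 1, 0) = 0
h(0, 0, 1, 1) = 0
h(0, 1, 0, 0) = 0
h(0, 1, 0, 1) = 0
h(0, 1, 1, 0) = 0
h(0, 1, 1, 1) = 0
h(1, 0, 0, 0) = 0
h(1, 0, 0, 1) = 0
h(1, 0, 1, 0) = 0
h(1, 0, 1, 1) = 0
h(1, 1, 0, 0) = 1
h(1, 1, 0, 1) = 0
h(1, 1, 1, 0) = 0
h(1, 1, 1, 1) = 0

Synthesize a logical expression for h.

h(A1, A2, A3, A4) = ((A1 & A2) & ~A3) & ~A4

h is 1 on exactly one input, (1,1,0,0), whose minterm is A1·A2·¬A3·¬A4. So h is just that conjunction.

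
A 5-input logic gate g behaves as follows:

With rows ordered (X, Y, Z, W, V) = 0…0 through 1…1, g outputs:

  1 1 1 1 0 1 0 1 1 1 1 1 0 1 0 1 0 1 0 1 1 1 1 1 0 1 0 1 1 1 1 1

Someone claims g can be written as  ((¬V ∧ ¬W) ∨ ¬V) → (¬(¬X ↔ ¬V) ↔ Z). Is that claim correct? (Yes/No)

Yes

Check the formula against g row by row:
  X=0, Y=0, Z=0, W=0, V=0: formula gives 1, g = 1 ✓
  X=0, Y=0, Z=0, W=0, V=1: formula gives 1, g = 1 ✓
  X=0, Y=0, Z=0, W=1, V=0: formula gives 1, g = 1 ✓
  X=0, Y=0, Z=0, W=1, V=1: formula gives 1, g = 1 ✓
  …and likewise for the remaining 28 rows.
All 32 rows match — the expression computes g exactly.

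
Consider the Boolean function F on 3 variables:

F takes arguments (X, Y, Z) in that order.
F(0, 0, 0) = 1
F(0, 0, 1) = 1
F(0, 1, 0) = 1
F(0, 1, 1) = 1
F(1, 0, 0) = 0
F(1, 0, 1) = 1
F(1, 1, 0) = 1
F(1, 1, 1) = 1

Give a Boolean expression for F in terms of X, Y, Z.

F is 0 on exactly one input, (1,0,0), whose minterm is X·¬Y·¬Z. So F is the negation of that single conjunction.

F(X, Y, Z) = ¬((X ∧ ¬Y) ∧ ¬Z)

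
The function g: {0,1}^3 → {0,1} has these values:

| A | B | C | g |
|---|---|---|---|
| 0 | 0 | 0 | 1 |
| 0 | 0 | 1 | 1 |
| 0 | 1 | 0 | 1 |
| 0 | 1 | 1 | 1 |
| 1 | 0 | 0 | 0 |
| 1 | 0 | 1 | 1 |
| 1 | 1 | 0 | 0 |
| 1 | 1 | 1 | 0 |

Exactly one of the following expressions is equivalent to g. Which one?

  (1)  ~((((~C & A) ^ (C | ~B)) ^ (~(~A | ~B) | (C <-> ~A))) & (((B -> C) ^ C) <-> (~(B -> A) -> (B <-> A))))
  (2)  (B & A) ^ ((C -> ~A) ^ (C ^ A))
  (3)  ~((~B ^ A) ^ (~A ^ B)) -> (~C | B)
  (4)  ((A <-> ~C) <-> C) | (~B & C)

(1) disagrees with g on (0,0,0) (formula → 0, table → 1); rule it out.
(2) disagrees with g on (0,0,1) (formula → 0, table → 1); rule it out.
(3) disagrees with g on (0,0,1) (formula → 0, table → 1); rule it out.
(4) is the remaining candidate, and it agrees with g on all 8 inputs.

4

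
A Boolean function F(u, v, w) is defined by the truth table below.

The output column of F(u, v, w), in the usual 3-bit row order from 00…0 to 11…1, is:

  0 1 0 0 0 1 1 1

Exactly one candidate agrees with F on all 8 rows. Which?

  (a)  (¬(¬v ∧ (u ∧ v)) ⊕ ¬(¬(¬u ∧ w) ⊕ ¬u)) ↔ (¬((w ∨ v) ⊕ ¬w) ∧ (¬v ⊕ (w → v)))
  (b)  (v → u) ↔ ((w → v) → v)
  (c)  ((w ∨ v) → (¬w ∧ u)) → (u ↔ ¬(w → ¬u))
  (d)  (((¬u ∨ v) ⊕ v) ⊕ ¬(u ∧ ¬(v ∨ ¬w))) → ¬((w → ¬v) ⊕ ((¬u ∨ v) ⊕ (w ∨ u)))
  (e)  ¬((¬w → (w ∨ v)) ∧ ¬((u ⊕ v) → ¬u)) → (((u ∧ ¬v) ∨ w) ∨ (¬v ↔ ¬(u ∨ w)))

(a): at (0,0,0) it gives 1, but F = 0 — eliminated.
(c): at (0,0,0) it gives 1, but F = 0 — eliminated.
(d): at (0,0,0) it gives 1, but F = 0 — eliminated.
(e): at (0,0,0) it gives 1, but F = 0 — eliminated.
(b) is the remaining candidate, and it agrees with F on all 8 inputs.

b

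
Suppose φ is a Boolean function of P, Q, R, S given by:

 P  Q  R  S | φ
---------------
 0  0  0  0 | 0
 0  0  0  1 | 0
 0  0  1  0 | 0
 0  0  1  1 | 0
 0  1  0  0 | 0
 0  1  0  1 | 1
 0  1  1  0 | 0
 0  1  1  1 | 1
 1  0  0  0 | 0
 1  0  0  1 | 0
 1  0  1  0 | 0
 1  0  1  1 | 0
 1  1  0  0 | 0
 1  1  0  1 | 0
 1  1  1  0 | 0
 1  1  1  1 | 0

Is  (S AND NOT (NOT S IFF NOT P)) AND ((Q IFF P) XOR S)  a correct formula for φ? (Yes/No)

Test each input against both φ and the formula:
  P=0, Q=0, R=0, S=0: formula gives 0, φ = 0 ✓
  P=0, Q=0, R=0, S=1: formula gives 0, φ = 0 ✓
  P=0, Q=0, R=1, S=0: formula gives 0, φ = 0 ✓
  P=0, Q=0, R=1, S=1: formula gives 0, φ = 0 ✓
  … (the remaining 12 rows also agree.)
No disagreement on any input; they are logically equivalent.

Yes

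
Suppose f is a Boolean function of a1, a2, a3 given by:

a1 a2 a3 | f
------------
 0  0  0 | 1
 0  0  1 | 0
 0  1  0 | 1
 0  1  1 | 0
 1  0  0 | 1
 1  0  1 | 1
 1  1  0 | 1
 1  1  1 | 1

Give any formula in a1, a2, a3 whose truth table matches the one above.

f(a1, a2, a3) = (((a1' · a2') · a3) + ((a1' · a2) · a3))'

f is 0 on only 2 rows — (0,0,1), (0,1,1). Writing each as a minterm (¬a1·¬a2·a3, ¬a1·a2·a3) and OR-ing them characterizes exactly where f=0, so f is the negation of that disjunction.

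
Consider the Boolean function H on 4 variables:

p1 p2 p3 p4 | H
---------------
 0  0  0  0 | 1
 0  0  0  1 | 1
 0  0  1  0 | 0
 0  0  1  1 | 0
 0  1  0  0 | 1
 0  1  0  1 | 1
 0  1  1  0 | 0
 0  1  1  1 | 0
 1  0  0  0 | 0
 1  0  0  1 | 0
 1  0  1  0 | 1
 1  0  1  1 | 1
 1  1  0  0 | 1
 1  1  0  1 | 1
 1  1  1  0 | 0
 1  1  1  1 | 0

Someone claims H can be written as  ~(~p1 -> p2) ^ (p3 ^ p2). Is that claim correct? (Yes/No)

Yes

Check the formula against H row by row:
  p1=0, p2=0, p3=0, p4=0: formula gives 1, H = 1 ✓
  p1=0, p2=0, p3=0, p4=1: formula gives 1, H = 1 ✓
  p1=0, p2=0, p3=1, p4=0: formula gives 0, H = 0 ✓
  p1=0, p2=0, p3=1, p4=1: formula gives 0, H = 0 ✓
  …and likewise for the remaining 12 rows.
All 16 rows match — the expression computes H exactly.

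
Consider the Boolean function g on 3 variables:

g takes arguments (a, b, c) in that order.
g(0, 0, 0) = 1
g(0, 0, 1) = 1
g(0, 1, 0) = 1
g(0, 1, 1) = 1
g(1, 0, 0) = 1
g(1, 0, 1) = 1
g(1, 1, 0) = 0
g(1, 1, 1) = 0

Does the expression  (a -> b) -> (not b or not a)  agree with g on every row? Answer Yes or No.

Test each input against both g and the formula:
  a=0, b=0, c=0: formula gives 1, g = 1 ✓
  a=0, b=0, c=1: formula gives 1, g = 1 ✓
  a=0, b=1, c=0: formula gives 1, g = 1 ✓
  a=0, b=1, c=1: formula gives 1, g = 1 ✓
  a=1, b=0, c=0: formula gives 1, g = 1 ✓
  … (the remaining 3 rows also agree.)
No disagreement on any input; they are logically equivalent.

Yes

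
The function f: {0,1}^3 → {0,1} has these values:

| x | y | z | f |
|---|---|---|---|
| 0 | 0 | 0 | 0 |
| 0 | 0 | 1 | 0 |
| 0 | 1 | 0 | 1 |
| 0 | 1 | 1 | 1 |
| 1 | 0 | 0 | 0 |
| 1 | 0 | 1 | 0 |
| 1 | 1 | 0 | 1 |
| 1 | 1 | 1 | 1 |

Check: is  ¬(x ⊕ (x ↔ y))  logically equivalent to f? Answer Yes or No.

Evaluate ¬(x ⊕ (x ↔ y)) on each row and compare to f:
  x=0, y=0, z=0: formula gives 0, f = 0 ✓
  x=0, y=0, z=1: formula gives 0, f = 0 ✓
  x=0, y=1, z=0: formula gives 1, f = 1 ✓
  x=0, y=1, z=1: formula gives 1, f = 1 ✓
  x=1, y=0, z=0: formula gives 0, f = 0 ✓
  … (the remaining 3 rows also agree.)
All 8 rows match — the expression computes f exactly.

Yes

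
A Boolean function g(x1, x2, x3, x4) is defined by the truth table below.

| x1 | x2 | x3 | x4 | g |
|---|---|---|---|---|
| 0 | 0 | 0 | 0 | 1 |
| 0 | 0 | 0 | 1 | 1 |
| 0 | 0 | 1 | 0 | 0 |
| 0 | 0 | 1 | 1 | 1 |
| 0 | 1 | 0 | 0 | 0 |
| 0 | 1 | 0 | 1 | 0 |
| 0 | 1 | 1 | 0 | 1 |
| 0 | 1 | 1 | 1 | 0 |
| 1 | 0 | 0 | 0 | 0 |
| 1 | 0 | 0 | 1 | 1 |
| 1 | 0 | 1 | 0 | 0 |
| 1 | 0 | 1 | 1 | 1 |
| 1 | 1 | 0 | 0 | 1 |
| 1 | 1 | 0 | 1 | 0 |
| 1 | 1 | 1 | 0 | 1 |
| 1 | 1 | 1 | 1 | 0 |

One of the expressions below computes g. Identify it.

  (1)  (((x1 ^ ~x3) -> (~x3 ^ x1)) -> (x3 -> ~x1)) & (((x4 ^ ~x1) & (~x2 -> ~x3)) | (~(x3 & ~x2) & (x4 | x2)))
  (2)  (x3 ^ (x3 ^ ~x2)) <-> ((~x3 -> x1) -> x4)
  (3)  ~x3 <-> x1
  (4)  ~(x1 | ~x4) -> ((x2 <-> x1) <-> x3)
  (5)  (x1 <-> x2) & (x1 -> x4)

(1): at (0,0,1,1) it gives 0, but g = 1 — eliminated.
(3): at (0,0,0,0) it gives 0, but g = 1 — eliminated.
(4): at (0,0,0,1) it gives 0, but g = 1 — eliminated.
(5): at (0,0,1,0) it gives 1, but g = 0 — eliminated.
(2) is the remaining candidate, and it agrees with g on all 16 inputs.

2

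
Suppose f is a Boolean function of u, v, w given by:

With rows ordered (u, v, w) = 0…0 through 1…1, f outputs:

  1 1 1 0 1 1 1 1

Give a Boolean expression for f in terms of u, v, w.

f(u, v, w) = ~((~u & v) & w)

Only row (0,1,1) gives 0. So f is 1 everywhere except there — the complement of the minterm ¬u·v·w.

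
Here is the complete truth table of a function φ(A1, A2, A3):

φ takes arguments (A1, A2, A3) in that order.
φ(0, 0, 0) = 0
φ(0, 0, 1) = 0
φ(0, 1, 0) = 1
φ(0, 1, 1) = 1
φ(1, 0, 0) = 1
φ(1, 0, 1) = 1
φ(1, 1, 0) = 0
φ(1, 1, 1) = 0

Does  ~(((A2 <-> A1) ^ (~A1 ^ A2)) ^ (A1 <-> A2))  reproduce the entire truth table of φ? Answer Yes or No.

Yes

Test each input against both φ and the formula:
  A1=0, A2=0, A3=0: formula gives 0, φ = 0 ✓
  A1=0, A2=0, A3=1: formula gives 0, φ = 0 ✓
  A1=0, A2=1, A3=0: formula gives 1, φ = 1 ✓
  A1=0, A2=1, A3=1: formula gives 1, φ = 1 ✓
  A1=1, A2=0, A3=0: formula gives 1, φ = 1 ✓
  …and likewise for the remaining 3 rows.
No disagreement on any input; they are logically equivalent.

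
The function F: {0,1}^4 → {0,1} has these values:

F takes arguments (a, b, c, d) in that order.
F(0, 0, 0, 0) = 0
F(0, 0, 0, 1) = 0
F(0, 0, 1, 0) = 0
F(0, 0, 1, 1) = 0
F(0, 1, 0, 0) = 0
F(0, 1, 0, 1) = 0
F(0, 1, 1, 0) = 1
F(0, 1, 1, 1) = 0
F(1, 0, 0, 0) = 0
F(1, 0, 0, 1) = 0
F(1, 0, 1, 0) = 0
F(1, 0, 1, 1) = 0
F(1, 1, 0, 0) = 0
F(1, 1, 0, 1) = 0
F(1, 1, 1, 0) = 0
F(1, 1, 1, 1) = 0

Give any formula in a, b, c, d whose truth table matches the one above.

Only row (0,1,1,0) gives 1. That row's minterm ¬a·b·c·¬d is F directly.

F(a, b, c, d) = ((a' · b) · c) · d'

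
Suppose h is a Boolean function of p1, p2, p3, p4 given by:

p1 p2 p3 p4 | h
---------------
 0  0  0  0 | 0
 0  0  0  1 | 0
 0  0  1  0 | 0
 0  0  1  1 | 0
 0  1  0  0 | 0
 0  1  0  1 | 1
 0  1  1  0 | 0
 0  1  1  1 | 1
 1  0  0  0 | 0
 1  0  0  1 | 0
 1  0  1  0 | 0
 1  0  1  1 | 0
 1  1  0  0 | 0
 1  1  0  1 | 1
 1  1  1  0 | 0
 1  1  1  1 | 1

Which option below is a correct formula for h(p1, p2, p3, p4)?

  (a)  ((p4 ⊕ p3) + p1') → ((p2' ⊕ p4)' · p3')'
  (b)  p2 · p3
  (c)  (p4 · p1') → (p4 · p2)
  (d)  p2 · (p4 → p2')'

(a) fails at (0,0,0,0): the formula yields 1, h is 0.
(b) fails at (0,1,0,1): the formula yields 0, h is 1.
(c) fails at (0,0,0,0): the formula yields 1, h is 0.
That leaves (d). Evaluating it on every row reproduces the table of h exactly.

d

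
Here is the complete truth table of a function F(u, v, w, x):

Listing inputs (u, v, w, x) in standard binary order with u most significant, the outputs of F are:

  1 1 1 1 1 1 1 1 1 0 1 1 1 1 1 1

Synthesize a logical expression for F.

F(u, v, w, x) = ~(((u & ~v) & ~w) & x)

Only row (1,0,0,1) gives 0. So F is 1 everywhere except there — the complement of the minterm u·¬v·¬w·x.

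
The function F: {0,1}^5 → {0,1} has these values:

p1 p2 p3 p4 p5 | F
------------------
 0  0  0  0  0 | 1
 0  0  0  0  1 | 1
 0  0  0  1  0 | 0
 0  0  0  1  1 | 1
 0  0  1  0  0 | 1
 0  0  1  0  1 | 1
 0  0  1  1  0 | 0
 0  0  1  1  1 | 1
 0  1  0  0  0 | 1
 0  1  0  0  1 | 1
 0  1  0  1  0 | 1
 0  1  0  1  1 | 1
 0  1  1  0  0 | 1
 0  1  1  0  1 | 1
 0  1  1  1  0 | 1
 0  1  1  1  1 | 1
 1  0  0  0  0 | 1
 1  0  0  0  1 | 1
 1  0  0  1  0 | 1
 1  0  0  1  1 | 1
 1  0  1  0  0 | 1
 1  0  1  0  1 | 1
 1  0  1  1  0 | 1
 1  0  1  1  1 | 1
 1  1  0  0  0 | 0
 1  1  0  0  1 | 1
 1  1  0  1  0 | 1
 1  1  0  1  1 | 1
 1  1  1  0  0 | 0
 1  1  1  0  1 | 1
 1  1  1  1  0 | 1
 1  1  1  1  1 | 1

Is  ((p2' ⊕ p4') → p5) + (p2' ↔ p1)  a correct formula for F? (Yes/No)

Yes

Evaluate ((p2' ⊕ p4') → p5) + (p2' ↔ p1) on each row and compare to F:
  p1=0, p2=0, p3=0, p4=0, p5=0: formula gives 1, F = 1 ✓
  p1=0, p2=0, p3=0, p4=0, p5=1: formula gives 1, F = 1 ✓
  p1=0, p2=0, p3=0, p4=1, p5=0: formula gives 0, F = 0 ✓
  p1=0, p2=0, p3=0, p4=1, p5=1: formula gives 1, F = 1 ✓
  …and likewise for the remaining 28 rows.
No disagreement on any input; they are logically equivalent.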